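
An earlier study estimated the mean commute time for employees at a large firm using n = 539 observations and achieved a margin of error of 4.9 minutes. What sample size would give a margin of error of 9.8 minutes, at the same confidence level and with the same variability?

135

Margin of error scales as 1/√n, so n₂ = n₁·(E₁/E₂)².
n₂ = 539 × (4.9/9.8)² = 539 × 0.25 = 134.75
Round up: n₂ = 135.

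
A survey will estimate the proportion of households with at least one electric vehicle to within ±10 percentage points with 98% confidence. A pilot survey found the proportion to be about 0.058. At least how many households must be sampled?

For a proportion with margin E = 0.1 at 98% confidence, z = 2.326.
n = p̂(1−p̂)(z/E)² = 0.058 × 0.942 × (2.326/0.1)² = 29.56
Round up: n = 30.

n = 30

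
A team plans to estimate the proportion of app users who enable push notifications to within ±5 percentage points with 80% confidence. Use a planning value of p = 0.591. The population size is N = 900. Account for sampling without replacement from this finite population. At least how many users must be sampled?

For a proportion with margin E = 0.05 at 80% confidence, z = 1.282.
n = p̂(1−p̂)(z/E)² = 0.591 × 0.409 × (1.282/0.05)² = 158.91 — call this n₀.
Finite-population correction with N = 900: n = n₀ / (1 + (n₀−1)/N) = 158.91 / 1.175 = 135.24
Round up: n = 136.

n = 136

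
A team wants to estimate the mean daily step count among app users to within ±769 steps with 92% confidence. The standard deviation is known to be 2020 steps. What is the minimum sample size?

n = 22

For a mean, the margin of error is E = z·σ/√n, so n = (zσ/E)².
At 92% confidence, z = 1.751.
n = (1.751 × 2020 / 769)² = 21.16
Round up: n = 22.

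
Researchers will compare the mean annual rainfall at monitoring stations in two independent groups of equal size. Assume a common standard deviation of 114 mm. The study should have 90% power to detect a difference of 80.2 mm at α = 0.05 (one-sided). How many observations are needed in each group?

35 per group

For two equal groups, n per group = 2·((z_α + z_β)·σ/δ)².
z_α = 1.645; z_β = 1.282 (power 90%).
n = 2 × (2.927 × 114 / 80.2)² = 2 × 17.31 = 34.62
Round up: n = 35 per group.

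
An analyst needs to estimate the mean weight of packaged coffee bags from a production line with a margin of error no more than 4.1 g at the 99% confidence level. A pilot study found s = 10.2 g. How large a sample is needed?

For a mean, the margin of error is E = z·σ/√n, so n = (zσ/E)².
At 99% confidence, z = 2.576.
n = (2.576 × 10.2 / 4.1)² = 41.07
Round up: n = 42.

42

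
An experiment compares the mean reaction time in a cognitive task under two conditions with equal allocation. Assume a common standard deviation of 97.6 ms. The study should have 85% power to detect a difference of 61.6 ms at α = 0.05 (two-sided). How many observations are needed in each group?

For two equal groups, n per group = 2·((z_{α/2} + z_β)·σ/δ)².
z_{α/2} = 1.960; z_β = 1.036 (power 85%).
n = 2 × (2.996 × 97.6 / 61.6)² = 2 × 22.53 = 45.06
Round up: n = 46 per group.

46 per group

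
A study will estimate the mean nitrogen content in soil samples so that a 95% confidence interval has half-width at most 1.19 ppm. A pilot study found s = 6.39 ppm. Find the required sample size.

111

For a mean, the margin of error is E = z·σ/√n, so n = (zσ/E)².
At 95% confidence, z = 1.960.
n = (1.960 × 6.39 / 1.19)² = 110.77
Round up: n = 111.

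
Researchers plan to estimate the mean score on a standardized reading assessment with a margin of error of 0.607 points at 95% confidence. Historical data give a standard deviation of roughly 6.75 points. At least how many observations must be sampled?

For a mean, the margin of error is E = z·σ/√n, so n = (zσ/E)².
At 95% confidence, z = 1.960.
n = (1.960 × 6.75 / 0.607)² = 475.05
Round up: n = 476.

476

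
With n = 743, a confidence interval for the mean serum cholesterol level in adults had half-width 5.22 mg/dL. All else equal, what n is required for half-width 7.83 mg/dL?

331

Margin of error scales as 1/√n, so n₂ = n₁·(E₁/E₂)².
n₂ = 743 × (5.22/7.83)² = 743 × 0.4444 = 330.19
Round up: n₂ = 331.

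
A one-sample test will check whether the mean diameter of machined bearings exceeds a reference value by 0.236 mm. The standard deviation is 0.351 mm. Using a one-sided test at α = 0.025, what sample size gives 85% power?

20

For a one-sample z-test, n = ((z_α + z_β)·σ/δ)².
z_α = 1.960 (one-sided α = 0.025); z_β = 1.036 (power 85% → β = 0.15).
n = (2.996 × 0.351 / 0.236)² = 19.86
Round up: n = 20.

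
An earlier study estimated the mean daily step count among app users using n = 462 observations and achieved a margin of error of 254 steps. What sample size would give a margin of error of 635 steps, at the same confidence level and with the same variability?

74

Margin of error scales as 1/√n, so n₂ = n₁·(E₁/E₂)².
n₂ = 462 × (254/635)² = 462 × 0.16 = 73.92
Round up: n₂ = 74.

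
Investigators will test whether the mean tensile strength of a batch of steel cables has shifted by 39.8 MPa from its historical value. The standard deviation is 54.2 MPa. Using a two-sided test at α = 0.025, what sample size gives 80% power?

18

For a one-sample z-test, n = ((z_{α/2} + z_β)·σ/δ)².
z_{α/2} = 2.241 (two-sided α = 0.025); z_β = 0.842 (power 80% → β = 0.2).
n = (3.083 × 54.2 / 39.8)² = 17.63
Round up: n = 18.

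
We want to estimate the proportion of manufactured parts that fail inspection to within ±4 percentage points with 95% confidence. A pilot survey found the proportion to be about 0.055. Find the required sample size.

For a proportion with margin E = 0.04 at 95% confidence, z = 1.960.
n = p̂(1−p̂)(z/E)² = 0.055 × 0.945 × (1.960/0.04)² = 124.79
Round up: n = 125.

n = 125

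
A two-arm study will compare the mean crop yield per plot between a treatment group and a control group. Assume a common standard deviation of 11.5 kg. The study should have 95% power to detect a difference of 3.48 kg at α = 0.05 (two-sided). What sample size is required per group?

284 per group

For two equal groups, n per group = 2·((z_{α/2} + z_β)·σ/δ)².
z_{α/2} = 1.960; z_β = 1.645 (power 95%).
n = 2 × (3.605 × 11.5 / 3.48)² = 2 × 141.92 = 283.84
Round up: n = 284 per group.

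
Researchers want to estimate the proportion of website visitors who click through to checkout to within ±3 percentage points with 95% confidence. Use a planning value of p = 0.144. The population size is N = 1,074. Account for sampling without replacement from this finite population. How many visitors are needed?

For a proportion with margin E = 0.03 at 95% confidence, z = 1.960.
n = p̂(1−p̂)(z/E)² = 0.144 × 0.856 × (1.960/0.03)² = 526.15 — call this n₀.
Finite-population correction with N = 1,074: n = n₀ / (1 + (n₀−1)/N) = 526.15 / 1.489 = 353.36
Round up: n = 354.

n = 354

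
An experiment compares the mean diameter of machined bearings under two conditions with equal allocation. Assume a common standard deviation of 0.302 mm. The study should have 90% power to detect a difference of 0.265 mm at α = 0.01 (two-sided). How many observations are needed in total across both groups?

78 total

For two equal groups, n per group = 2·((z_{α/2} + z_β)·σ/δ)².
z_{α/2} = 2.576; z_β = 1.282 (power 90%).
n = 2 × (3.858 × 0.302 / 0.265)² = 2 × 19.33 = 38.66
Round up: n = 39 per group.
Total across both groups: 2 × 39 = 78.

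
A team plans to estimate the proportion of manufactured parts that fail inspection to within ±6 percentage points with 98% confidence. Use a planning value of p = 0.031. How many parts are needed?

For a proportion with margin E = 0.06 at 98% confidence, z = 2.326.
n = p̂(1−p̂)(z/E)² = 0.031 × 0.969 × (2.326/0.06)² = 45.14
Round up: n = 46.

46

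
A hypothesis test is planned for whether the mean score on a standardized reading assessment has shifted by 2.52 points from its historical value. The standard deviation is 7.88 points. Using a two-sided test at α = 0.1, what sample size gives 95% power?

For a one-sample z-test, n = ((z_{α/2} + z_β)·σ/δ)².
z_{α/2} = 1.645 (two-sided α = 0.1); z_β = 1.645 (power 95% → β = 0.05).
n = (3.290 × 7.88 / 2.52)² = 105.84
Round up: n = 106.

106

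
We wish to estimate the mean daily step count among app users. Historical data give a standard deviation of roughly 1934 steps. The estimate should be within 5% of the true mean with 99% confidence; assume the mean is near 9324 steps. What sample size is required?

For a mean, the margin of error is E = z·σ/√n, so n = (zσ/E)².
At 99% confidence, z = 2.576.
E = 5% of 9324 = 466.2 steps.
n = (2.576 × 1934 / 466.2)² = 114.20
Round up: n = 115.

n = 115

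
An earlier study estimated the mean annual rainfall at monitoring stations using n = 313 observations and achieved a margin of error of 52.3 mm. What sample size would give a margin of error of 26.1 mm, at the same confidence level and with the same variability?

n = 1257

Margin of error scales as 1/√n, so n₂ = n₁·(E₁/E₂)².
n₂ = 313 × (52.3/26.1)² = 313 × 4.015 = 1256.69
Round up: n₂ = 1257.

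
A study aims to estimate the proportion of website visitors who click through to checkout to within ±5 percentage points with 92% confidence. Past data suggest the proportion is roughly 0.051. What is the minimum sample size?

60

For a proportion with margin E = 0.05 at 92% confidence, z = 1.751.
n = p̂(1−p̂)(z/E)² = 0.051 × 0.949 × (1.751/0.05)² = 59.36
Round up: n = 60.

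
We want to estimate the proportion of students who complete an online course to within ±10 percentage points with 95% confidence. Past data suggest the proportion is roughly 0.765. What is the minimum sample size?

70

For a proportion with margin E = 0.1 at 95% confidence, z = 1.960.
n = p̂(1−p̂)(z/E)² = 0.765 × 0.235 × (1.960/0.1)² = 69.06
Round up: n = 70.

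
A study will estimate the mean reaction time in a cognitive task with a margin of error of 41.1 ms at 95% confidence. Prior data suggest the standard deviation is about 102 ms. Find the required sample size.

For a mean, the margin of error is E = z·σ/√n, so n = (zσ/E)².
At 95% confidence, z = 1.960.
n = (1.960 × 102 / 41.1)² = 23.66
Round up: n = 24.

24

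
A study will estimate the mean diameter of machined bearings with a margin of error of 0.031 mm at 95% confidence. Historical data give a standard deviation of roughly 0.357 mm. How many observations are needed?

For a mean, the margin of error is E = z·σ/√n, so n = (zσ/E)².
At 95% confidence, z = 1.960.
n = (1.960 × 0.357 / 0.031)² = 509.48
Round up: n = 510.

510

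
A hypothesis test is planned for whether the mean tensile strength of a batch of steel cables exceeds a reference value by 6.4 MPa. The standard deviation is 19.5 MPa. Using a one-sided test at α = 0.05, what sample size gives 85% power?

67

For a one-sample z-test, n = ((z_α + z_β)·σ/δ)².
z_α = 1.645 (one-sided α = 0.05); z_β = 1.036 (power 85% → β = 0.15).
n = (2.681 × 19.5 / 6.4)² = 66.73
Round up: n = 67.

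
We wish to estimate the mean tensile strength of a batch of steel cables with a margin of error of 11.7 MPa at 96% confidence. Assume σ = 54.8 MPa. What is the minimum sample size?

For a mean, the margin of error is E = z·σ/√n, so n = (zσ/E)².
At 96% confidence, z = 2.054.
n = (2.054 × 54.8 / 11.7)² = 92.55
Round up: n = 93.

n = 93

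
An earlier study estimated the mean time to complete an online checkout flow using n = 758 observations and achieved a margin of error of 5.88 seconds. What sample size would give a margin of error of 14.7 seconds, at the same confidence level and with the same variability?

n = 122

Margin of error scales as 1/√n, so n₂ = n₁·(E₁/E₂)².
n₂ = 758 × (5.88/14.7)² = 758 × 0.16 = 121.28
Round up: n₂ = 122.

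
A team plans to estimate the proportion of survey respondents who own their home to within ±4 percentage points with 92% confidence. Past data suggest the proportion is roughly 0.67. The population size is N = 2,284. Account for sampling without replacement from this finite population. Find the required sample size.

For a proportion with margin E = 0.04 at 92% confidence, z = 1.751.
n = p̂(1−p̂)(z/E)² = 0.67 × 0.33 × (1.751/0.04)² = 423.68 — call this n₀.
Finite-population correction with N = 2,284: n = n₀ / (1 + (n₀−1)/N) = 423.68 / 1.185 = 357.54
Round up: n = 358.

358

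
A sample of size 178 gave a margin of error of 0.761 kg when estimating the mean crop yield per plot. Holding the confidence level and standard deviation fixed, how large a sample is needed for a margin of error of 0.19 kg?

2856

Margin of error scales as 1/√n, so n₂ = n₁·(E₁/E₂)².
n₂ = 178 × (0.761/0.19)² = 178 × 16.04 = 2855.12
Round up: n₂ = 2856.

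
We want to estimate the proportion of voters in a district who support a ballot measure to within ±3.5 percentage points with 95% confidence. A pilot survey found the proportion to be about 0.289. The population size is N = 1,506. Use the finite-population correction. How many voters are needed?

For a proportion with margin E = 0.035 at 95% confidence, z = 1.960.
n = p̂(1−p̂)(z/E)² = 0.289 × 0.711 × (1.960/0.035)² = 644.38 — call this n₀.
Finite-population correction with N = 1,506: n = n₀ / (1 + (n₀−1)/N) = 644.38 / 1.427 = 451.56
Round up: n = 452.

452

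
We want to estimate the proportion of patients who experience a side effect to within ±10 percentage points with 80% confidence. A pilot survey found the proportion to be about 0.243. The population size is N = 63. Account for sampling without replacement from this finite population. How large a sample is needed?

21

For a proportion with margin E = 0.1 at 80% confidence, z = 1.282.
n = p̂(1−p̂)(z/E)² = 0.243 × 0.757 × (1.282/0.1)² = 30.23 — call this n₀.
Finite-population correction with N = 63: n = n₀ / (1 + (n₀−1)/N) = 30.23 / 1.464 = 20.65
Round up: n = 21.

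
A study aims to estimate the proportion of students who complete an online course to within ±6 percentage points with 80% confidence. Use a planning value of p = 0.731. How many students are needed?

n = 90

For a proportion with margin E = 0.06 at 80% confidence, z = 1.282.
n = p̂(1−p̂)(z/E)² = 0.731 × 0.269 × (1.282/0.06)² = 89.77
Round up: n = 90.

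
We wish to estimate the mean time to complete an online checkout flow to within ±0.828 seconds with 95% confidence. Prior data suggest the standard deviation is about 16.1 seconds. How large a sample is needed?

1453

For a mean, the margin of error is E = z·σ/√n, so n = (zσ/E)².
At 95% confidence, z = 1.960.
n = (1.960 × 16.1 / 0.828)² = 1452.46
Round up: n = 1453.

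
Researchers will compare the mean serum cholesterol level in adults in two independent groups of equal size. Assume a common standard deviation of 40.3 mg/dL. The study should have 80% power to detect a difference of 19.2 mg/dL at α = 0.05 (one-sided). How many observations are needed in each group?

For two equal groups, n per group = 2·((z_α + z_β)·σ/δ)².
z_α = 1.645; z_β = 0.842 (power 80%).
n = 2 × (2.487 × 40.3 / 19.2)² = 2 × 27.25 = 54.50
Round up: n = 55 per group.

55 per group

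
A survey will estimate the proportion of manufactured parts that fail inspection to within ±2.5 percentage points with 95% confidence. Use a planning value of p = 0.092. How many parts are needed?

514

For a proportion with margin E = 0.025 at 95% confidence, z = 1.960.
n = p̂(1−p̂)(z/E)² = 0.092 × 0.908 × (1.960/0.025)² = 513.46
Round up: n = 514.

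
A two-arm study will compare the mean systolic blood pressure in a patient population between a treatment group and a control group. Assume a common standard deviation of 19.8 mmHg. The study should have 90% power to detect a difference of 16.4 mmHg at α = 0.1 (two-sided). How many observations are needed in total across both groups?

50 total

For two equal groups, n per group = 2·((z_{α/2} + z_β)·σ/δ)².
z_{α/2} = 1.645; z_β = 1.282 (power 90%).
n = 2 × (2.927 × 19.8 / 16.4)² = 2 × 12.49 = 24.98
Round up: n = 25 per group.
Total across both groups: 2 × 25 = 50.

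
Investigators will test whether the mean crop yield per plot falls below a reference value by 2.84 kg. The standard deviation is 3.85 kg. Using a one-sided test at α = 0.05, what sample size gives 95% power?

For a one-sample z-test, n = ((z_α + z_β)·σ/δ)².
z_α = 1.645 (one-sided α = 0.05); z_β = 1.645 (power 95% → β = 0.05).
n = (3.290 × 3.85 / 2.84)² = 19.89
Round up: n = 20.

20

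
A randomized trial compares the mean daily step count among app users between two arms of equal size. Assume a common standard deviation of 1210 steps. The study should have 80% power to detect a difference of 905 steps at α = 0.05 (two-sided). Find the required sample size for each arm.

For two equal groups, n per group = 2·((z_{α/2} + z_β)·σ/δ)².
z_{α/2} = 1.960; z_β = 0.842 (power 80%).
n = 2 × (2.802 × 1210 / 905)² = 2 × 14.03 = 28.06
Round up: n = 29 per group.

29 per group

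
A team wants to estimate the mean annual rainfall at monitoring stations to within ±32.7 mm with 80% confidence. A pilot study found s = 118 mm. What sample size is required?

For a mean, the margin of error is E = z·σ/√n, so n = (zσ/E)².
At 80% confidence, z = 1.282.
n = (1.282 × 118 / 32.7)² = 21.40
Round up: n = 22.

22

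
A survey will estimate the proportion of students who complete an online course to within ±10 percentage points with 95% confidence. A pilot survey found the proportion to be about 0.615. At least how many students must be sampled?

91

For a proportion with margin E = 0.1 at 95% confidence, z = 1.960.
n = p̂(1−p̂)(z/E)² = 0.615 × 0.385 × (1.960/0.1)² = 90.96
Round up: n = 91.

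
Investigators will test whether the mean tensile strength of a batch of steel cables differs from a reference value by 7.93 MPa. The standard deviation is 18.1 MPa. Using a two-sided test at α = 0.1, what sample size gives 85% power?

For a one-sample z-test, n = ((z_{α/2} + z_β)·σ/δ)².
z_{α/2} = 1.645 (two-sided α = 0.1); z_β = 1.036 (power 85% → β = 0.15).
n = (2.681 × 18.1 / 7.93)² = 37.45
Round up: n = 38.

n = 38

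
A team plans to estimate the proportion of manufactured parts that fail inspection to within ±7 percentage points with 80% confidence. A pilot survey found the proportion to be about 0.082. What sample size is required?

For a proportion with margin E = 0.07 at 80% confidence, z = 1.282.
n = p̂(1−p̂)(z/E)² = 0.082 × 0.918 × (1.282/0.07)² = 25.25
Round up: n = 26.

26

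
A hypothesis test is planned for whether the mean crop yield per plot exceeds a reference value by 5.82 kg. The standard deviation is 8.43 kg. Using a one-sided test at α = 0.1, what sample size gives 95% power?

For a one-sample z-test, n = ((z_α + z_β)·σ/δ)².
z_α = 1.282 (one-sided α = 0.1); z_β = 1.645 (power 95% → β = 0.05).
n = (2.927 × 8.43 / 5.82)² = 17.97
Round up: n = 18.

18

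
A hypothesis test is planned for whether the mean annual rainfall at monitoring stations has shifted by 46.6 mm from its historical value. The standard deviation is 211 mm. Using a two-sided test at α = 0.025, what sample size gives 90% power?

For a one-sample z-test, n = ((z_{α/2} + z_β)·σ/δ)².
z_{α/2} = 2.241 (two-sided α = 0.025); z_β = 1.282 (power 90% → β = 0.1).
n = (3.523 × 211 / 46.6)² = 254.46
Round up: n = 255.

255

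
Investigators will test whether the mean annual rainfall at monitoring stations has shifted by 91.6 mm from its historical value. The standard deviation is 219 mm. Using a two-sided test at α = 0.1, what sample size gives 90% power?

49

For a one-sample z-test, n = ((z_{α/2} + z_β)·σ/δ)².
z_{α/2} = 1.645 (two-sided α = 0.1); z_β = 1.282 (power 90% → β = 0.1).
n = (2.927 × 219 / 91.6)² = 48.97
Round up: n = 49.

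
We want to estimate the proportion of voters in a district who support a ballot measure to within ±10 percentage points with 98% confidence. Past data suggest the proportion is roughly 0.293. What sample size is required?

For a proportion with margin E = 0.1 at 98% confidence, z = 2.326.
n = p̂(1−p̂)(z/E)² = 0.293 × 0.707 × (2.326/0.1)² = 112.07
Round up: n = 113.

n = 113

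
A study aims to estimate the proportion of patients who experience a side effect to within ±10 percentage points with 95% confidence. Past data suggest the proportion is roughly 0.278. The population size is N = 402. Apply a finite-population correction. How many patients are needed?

For a proportion with margin E = 0.1 at 95% confidence, z = 1.960.
n = p̂(1−p̂)(z/E)² = 0.278 × 0.722 × (1.960/0.1)² = 77.11 — call this n₀.
Finite-population correction with N = 402: n = n₀ / (1 + (n₀−1)/N) = 77.11 / 1.189 = 64.85
Round up: n = 65.

65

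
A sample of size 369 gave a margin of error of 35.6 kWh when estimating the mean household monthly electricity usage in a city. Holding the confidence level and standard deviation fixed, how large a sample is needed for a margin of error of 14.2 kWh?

2320

Margin of error scales as 1/√n, so n₂ = n₁·(E₁/E₂)².
n₂ = 369 × (35.6/14.2)² = 369 × 6.285 = 2319.16
Round up: n₂ = 2320.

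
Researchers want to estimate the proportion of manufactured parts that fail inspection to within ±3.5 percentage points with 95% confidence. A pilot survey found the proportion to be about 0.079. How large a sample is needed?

229

For a proportion with margin E = 0.035 at 95% confidence, z = 1.960.
n = p̂(1−p̂)(z/E)² = 0.079 × 0.921 × (1.960/0.035)² = 228.17
Round up: n = 229.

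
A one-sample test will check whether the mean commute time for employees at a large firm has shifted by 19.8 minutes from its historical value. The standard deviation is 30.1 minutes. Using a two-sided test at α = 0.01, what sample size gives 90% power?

For a one-sample z-test, n = ((z_{α/2} + z_β)·σ/δ)².
z_{α/2} = 2.576 (two-sided α = 0.01); z_β = 1.282 (power 90% → β = 0.1).
n = (3.858 × 30.1 / 19.8)² = 34.40
Round up: n = 35.

35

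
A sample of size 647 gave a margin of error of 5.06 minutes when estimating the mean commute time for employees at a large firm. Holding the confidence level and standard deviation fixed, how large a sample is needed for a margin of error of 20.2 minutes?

Margin of error scales as 1/√n, so n₂ = n₁·(E₁/E₂)².
n₂ = 647 × (5.06/20.2)² = 647 × 0.06275 = 40.60
Round up: n₂ = 41.

n = 41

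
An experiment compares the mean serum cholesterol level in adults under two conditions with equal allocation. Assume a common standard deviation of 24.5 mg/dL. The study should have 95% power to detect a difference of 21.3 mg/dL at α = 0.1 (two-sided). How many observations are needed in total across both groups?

58 total

For two equal groups, n per group = 2·((z_{α/2} + z_β)·σ/δ)².
z_{α/2} = 1.645; z_β = 1.645 (power 95%).
n = 2 × (3.290 × 24.5 / 21.3)² = 2 × 14.32 = 28.64
Round up: n = 29 per group.
Total across both groups: 2 × 29 = 58.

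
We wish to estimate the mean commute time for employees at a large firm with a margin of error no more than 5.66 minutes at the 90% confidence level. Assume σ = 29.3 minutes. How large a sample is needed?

73

For a mean, the margin of error is E = z·σ/√n, so n = (zσ/E)².
At 90% confidence, z = 1.645.
n = (1.645 × 29.3 / 5.66)² = 72.52
Round up: n = 73.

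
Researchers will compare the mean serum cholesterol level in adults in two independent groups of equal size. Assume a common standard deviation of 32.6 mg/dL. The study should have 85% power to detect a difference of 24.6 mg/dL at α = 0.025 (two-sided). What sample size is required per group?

38 per group

For two equal groups, n per group = 2·((z_{α/2} + z_β)·σ/δ)².
z_{α/2} = 2.241; z_β = 1.036 (power 85%).
n = 2 × (3.277 × 32.6 / 24.6)² = 2 × 18.86 = 37.72
Round up: n = 38 per group.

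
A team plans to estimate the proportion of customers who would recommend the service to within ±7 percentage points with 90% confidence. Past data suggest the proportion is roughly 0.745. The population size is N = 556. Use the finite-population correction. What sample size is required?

For a proportion with margin E = 0.07 at 90% confidence, z = 1.645.
n = p̂(1−p̂)(z/E)² = 0.745 × 0.255 × (1.645/0.07)² = 104.91 — call this n₀.
Finite-population correction with N = 556: n = n₀ / (1 + (n₀−1)/N) = 104.91 / 1.187 = 88.38
Round up: n = 89.

n = 89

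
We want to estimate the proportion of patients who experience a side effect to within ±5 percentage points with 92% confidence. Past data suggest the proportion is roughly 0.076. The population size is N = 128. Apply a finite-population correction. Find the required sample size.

n = 52

For a proportion with margin E = 0.05 at 92% confidence, z = 1.751.
n = p̂(1−p̂)(z/E)² = 0.076 × 0.924 × (1.751/0.05)² = 86.12 — call this n₀.
Finite-population correction with N = 128: n = n₀ / (1 + (n₀−1)/N) = 86.12 / 1.665 = 51.72
Round up: n = 52.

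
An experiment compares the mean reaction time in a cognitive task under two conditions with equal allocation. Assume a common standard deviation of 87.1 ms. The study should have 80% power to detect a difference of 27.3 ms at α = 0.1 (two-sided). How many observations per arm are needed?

126 per group

For two equal groups, n per group = 2·((z_{α/2} + z_β)·σ/δ)².
z_{α/2} = 1.645; z_β = 0.842 (power 80%).
n = 2 × (2.487 × 87.1 / 27.3)² = 2 × 62.96 = 125.92
Round up: n = 126 per group.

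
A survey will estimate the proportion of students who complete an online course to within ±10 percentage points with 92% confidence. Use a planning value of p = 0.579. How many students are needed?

For a proportion with margin E = 0.1 at 92% confidence, z = 1.751.
n = p̂(1−p̂)(z/E)² = 0.579 × 0.421 × (1.751/0.1)² = 74.74
Round up: n = 75.

n = 75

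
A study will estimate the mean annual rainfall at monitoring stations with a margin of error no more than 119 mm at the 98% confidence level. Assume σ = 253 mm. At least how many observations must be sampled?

25

For a mean, the margin of error is E = z·σ/√n, so n = (zσ/E)².
At 98% confidence, z = 2.326.
n = (2.326 × 253 / 119)² = 24.45
Round up: n = 25.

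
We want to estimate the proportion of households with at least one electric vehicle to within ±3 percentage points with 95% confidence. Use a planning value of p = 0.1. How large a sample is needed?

For a proportion with margin E = 0.03 at 95% confidence, z = 1.960.
n = p̂(1−p̂)(z/E)² = 0.1 × 0.9 × (1.960/0.03)² = 384.16
Round up: n = 385.

n = 385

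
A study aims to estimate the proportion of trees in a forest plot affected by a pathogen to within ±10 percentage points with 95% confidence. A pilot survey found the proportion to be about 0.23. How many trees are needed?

For a proportion with margin E = 0.1 at 95% confidence, z = 1.960.
n = p̂(1−p̂)(z/E)² = 0.23 × 0.77 × (1.960/0.1)² = 68.03
Round up: n = 69.

69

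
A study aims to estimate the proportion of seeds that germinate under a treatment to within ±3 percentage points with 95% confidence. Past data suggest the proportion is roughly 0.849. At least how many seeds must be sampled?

548

For a proportion with margin E = 0.03 at 95% confidence, z = 1.960.
n = p̂(1−p̂)(z/E)² = 0.849 × 0.151 × (1.960/0.03)² = 547.21
Round up: n = 548.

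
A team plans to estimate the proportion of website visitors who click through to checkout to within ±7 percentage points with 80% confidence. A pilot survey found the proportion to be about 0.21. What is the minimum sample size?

For a proportion with margin E = 0.07 at 80% confidence, z = 1.282.
n = p̂(1−p̂)(z/E)² = 0.21 × 0.79 × (1.282/0.07)² = 55.65
Round up: n = 56.

n = 56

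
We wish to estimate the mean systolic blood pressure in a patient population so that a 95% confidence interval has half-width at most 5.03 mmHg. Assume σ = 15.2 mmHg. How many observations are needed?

For a mean, the margin of error is E = z·σ/√n, so n = (zσ/E)².
At 95% confidence, z = 1.960.
n = (1.960 × 15.2 / 5.03)² = 35.08
Round up: n = 36.

n = 36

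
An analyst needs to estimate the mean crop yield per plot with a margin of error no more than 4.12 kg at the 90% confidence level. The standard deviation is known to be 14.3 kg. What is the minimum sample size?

33

For a mean, the margin of error is E = z·σ/√n, so n = (zσ/E)².
At 90% confidence, z = 1.645.
n = (1.645 × 14.3 / 4.12)² = 32.60
Round up: n = 33.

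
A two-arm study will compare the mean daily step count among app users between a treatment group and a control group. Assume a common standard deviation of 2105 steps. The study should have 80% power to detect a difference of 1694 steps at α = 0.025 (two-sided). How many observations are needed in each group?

For two equal groups, n per group = 2·((z_{α/2} + z_β)·σ/δ)².
z_{α/2} = 2.241; z_β = 0.842 (power 80%).
n = 2 × (3.083 × 2105 / 1694)² = 2 × 14.68 = 29.36
Round up: n = 30 per group.

30 per group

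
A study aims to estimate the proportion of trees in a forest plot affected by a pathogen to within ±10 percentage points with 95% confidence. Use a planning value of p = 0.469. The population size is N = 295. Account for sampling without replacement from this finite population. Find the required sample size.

n = 73

For a proportion with margin E = 0.1 at 95% confidence, z = 1.960.
n = p̂(1−p̂)(z/E)² = 0.469 × 0.531 × (1.960/0.1)² = 95.67 — call this n₀.
Finite-population correction with N = 295: n = n₀ / (1 + (n₀−1)/N) = 95.67 / 1.321 = 72.42
Round up: n = 73.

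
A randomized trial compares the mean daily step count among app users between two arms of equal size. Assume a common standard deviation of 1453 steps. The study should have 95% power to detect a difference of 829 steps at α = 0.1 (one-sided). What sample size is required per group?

For two equal groups, n per group = 2·((z_α + z_β)·σ/δ)².
z_α = 1.282; z_β = 1.645 (power 95%).
n = 2 × (2.927 × 1453 / 829)² = 2 × 26.32 = 52.64
Round up: n = 53 per group.

53 per group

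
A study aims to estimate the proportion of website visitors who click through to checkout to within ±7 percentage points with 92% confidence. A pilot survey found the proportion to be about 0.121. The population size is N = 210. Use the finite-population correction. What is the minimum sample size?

51

For a proportion with margin E = 0.07 at 92% confidence, z = 1.751.
n = p̂(1−p̂)(z/E)² = 0.121 × 0.879 × (1.751/0.07)² = 66.55 — call this n₀.
Finite-population correction with N = 210: n = n₀ / (1 + (n₀−1)/N) = 66.55 / 1.312 = 50.72
Round up: n = 51.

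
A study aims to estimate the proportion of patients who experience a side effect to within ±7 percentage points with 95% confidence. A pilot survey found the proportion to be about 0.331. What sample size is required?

For a proportion with margin E = 0.07 at 95% confidence, z = 1.960.
n = p̂(1−p̂)(z/E)² = 0.331 × 0.669 × (1.960/0.07)² = 173.61
Round up: n = 174.

174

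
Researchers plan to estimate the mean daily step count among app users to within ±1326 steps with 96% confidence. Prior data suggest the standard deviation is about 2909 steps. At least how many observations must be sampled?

For a mean, the margin of error is E = z·σ/√n, so n = (zσ/E)².
At 96% confidence, z = 2.054.
n = (2.054 × 2909 / 1326)² = 20.30
Round up: n = 21.

21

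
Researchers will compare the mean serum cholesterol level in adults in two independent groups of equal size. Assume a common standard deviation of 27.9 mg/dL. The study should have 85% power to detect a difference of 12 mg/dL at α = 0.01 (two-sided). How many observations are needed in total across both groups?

For two equal groups, n per group = 2·((z_{α/2} + z_β)·σ/δ)².
z_{α/2} = 2.576; z_β = 1.036 (power 85%).
n = 2 × (3.612 × 27.9 / 12)² = 2 × 70.52 = 141.04
Round up: n = 142 per group.
Total across both groups: 2 × 142 = 284.

284 total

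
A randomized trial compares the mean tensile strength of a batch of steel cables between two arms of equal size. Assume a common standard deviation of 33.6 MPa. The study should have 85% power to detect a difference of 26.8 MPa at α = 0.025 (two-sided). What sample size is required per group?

For two equal groups, n per group = 2·((z_{α/2} + z_β)·σ/δ)².
z_{α/2} = 2.241; z_β = 1.036 (power 85%).
n = 2 × (3.277 × 33.6 / 26.8)² = 2 × 16.88 = 33.76
Round up: n = 34 per group.

34 per group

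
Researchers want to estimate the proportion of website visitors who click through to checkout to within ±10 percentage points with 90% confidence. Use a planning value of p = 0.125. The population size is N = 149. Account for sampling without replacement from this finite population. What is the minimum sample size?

For a proportion with margin E = 0.1 at 90% confidence, z = 1.645.
n = p̂(1−p̂)(z/E)² = 0.125 × 0.875 × (1.645/0.1)² = 29.60 — call this n₀.
Finite-population correction with N = 149: n = n₀ / (1 + (n₀−1)/N) = 29.60 / 1.192 = 24.83
Round up: n = 25.

25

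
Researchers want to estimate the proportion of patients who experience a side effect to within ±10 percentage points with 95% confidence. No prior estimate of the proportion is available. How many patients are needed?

For a proportion with margin E = 0.1 at 95% confidence, z = 1.960.
With no prior estimate, use p = 0.5, which maximizes p(1−p) at 0.25.
n = 0.25 × (z/E)² = 0.25 × (1.960/0.1)² = 96.04
Round up: n = 97.

97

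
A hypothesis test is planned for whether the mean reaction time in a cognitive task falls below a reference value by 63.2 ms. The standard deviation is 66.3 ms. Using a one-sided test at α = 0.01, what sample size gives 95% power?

18

For a one-sample z-test, n = ((z_α + z_β)·σ/δ)².
z_α = 2.326 (one-sided α = 0.01); z_β = 1.645 (power 95% → β = 0.05).
n = (3.971 × 66.3 / 63.2)² = 17.35
Round up: n = 18.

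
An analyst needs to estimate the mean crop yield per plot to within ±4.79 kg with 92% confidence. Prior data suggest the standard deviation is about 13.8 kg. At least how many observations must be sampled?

n = 26

For a mean, the margin of error is E = z·σ/√n, so n = (zσ/E)².
At 92% confidence, z = 1.751.
n = (1.751 × 13.8 / 4.79)² = 25.45
Round up: n = 26.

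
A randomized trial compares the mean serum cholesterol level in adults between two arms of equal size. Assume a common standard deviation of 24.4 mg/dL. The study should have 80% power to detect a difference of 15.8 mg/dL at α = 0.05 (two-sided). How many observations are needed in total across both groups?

For two equal groups, n per group = 2·((z_{α/2} + z_β)·σ/δ)².
z_{α/2} = 1.960; z_β = 0.842 (power 80%).
n = 2 × (2.802 × 24.4 / 15.8)² = 2 × 18.72 = 37.44
Round up: n = 38 per group.
Total across both groups: 2 × 38 = 76.

76 total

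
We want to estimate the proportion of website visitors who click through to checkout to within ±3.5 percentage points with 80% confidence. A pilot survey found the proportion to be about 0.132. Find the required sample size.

For a proportion with margin E = 0.035 at 80% confidence, z = 1.282.
n = p̂(1−p̂)(z/E)² = 0.132 × 0.868 × (1.282/0.035)² = 153.72
Round up: n = 154.

154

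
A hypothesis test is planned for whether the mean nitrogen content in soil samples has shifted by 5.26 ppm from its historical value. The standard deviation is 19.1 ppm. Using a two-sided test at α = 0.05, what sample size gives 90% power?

For a one-sample z-test, n = ((z_{α/2} + z_β)·σ/δ)².
z_{α/2} = 1.960 (two-sided α = 0.05); z_β = 1.282 (power 90% → β = 0.1).
n = (3.242 × 19.1 / 5.26)² = 138.59
Round up: n = 139.

139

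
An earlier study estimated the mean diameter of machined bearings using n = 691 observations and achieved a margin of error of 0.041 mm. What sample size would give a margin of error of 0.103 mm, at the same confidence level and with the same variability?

110

Margin of error scales as 1/√n, so n₂ = n₁·(E₁/E₂)².
n₂ = 691 × (0.041/0.103)² = 691 × 0.1585 = 109.52
Round up: n₂ = 110.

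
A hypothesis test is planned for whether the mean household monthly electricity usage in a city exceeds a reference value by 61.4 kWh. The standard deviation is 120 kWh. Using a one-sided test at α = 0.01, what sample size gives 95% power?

For a one-sample z-test, n = ((z_α + z_β)·σ/δ)².
z_α = 2.326 (one-sided α = 0.01); z_β = 1.645 (power 95% → β = 0.05).
n = (3.971 × 120 / 61.4)² = 60.23
Round up: n = 61.

n = 61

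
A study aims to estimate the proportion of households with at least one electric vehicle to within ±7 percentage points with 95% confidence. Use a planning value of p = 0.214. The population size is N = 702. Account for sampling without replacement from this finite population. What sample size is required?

For a proportion with margin E = 0.07 at 95% confidence, z = 1.960.
n = p̂(1−p̂)(z/E)² = 0.214 × 0.786 × (1.960/0.07)² = 131.87 — call this n₀.
Finite-population correction with N = 702: n = n₀ / (1 + (n₀−1)/N) = 131.87 / 1.186 = 111.19
Round up: n = 112.

112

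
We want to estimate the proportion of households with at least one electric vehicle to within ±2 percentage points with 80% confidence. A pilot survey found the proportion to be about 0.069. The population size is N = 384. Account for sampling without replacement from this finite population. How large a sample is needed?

157

For a proportion with margin E = 0.02 at 80% confidence, z = 1.282.
n = p̂(1−p̂)(z/E)² = 0.069 × 0.931 × (1.282/0.02)² = 263.95 — call this n₀.
Finite-population correction with N = 384: n = n₀ / (1 + (n₀−1)/N) = 263.95 / 1.685 = 156.65
Round up: n = 157.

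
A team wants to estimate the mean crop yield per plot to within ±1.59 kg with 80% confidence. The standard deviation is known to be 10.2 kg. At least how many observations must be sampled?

For a mean, the margin of error is E = z·σ/√n, so n = (zσ/E)².
At 80% confidence, z = 1.282.
n = (1.282 × 10.2 / 1.59)² = 67.64
Round up: n = 68.

n = 68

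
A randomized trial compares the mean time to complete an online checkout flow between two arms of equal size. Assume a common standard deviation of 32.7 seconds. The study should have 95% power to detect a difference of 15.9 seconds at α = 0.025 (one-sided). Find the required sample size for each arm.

110 per group

For two equal groups, n per group = 2·((z_α + z_β)·σ/δ)².
z_α = 1.960; z_β = 1.645 (power 95%).
n = 2 × (3.605 × 32.7 / 15.9)² = 2 × 54.97 = 109.94
Round up: n = 110 per group.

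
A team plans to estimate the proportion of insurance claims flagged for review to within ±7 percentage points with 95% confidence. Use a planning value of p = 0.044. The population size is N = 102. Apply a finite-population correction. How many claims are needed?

For a proportion with margin E = 0.07 at 95% confidence, z = 1.960.
n = p̂(1−p̂)(z/E)² = 0.044 × 0.956 × (1.960/0.07)² = 32.98 — call this n₀.
Finite-population correction with N = 102: n = n₀ / (1 + (n₀−1)/N) = 32.98 / 1.314 = 25.10
Round up: n = 26.

n = 26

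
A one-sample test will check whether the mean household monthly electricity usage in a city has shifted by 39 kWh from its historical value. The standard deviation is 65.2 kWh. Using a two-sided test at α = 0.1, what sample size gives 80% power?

For a one-sample z-test, n = ((z_{α/2} + z_β)·σ/δ)².
z_{α/2} = 1.645 (two-sided α = 0.1); z_β = 0.842 (power 80% → β = 0.2).
n = (2.487 × 65.2 / 39)² = 17.29
Round up: n = 18.

n = 18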